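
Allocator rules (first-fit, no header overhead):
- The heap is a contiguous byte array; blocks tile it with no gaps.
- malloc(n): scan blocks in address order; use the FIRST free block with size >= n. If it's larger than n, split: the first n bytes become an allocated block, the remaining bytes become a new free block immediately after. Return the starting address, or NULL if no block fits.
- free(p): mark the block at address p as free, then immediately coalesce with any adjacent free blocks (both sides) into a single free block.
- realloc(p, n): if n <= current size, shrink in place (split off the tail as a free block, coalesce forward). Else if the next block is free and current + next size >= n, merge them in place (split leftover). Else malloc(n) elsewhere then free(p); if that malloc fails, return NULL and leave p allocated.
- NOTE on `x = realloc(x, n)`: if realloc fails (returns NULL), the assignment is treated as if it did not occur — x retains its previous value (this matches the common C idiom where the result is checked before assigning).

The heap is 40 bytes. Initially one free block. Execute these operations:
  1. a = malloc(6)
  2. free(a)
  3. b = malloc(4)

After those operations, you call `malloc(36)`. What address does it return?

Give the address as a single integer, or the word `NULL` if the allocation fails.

Answer: 4

Derivation:
Op 1: a = malloc(6) -> a = 0; heap: [0-5 ALLOC][6-39 FREE]
Op 2: free(a) -> (freed a); heap: [0-39 FREE]
Op 3: b = malloc(4) -> b = 0; heap: [0-3 ALLOC][4-39 FREE]
malloc(36): first-fit scan over [0-3 ALLOC][4-39 FREE] -> 4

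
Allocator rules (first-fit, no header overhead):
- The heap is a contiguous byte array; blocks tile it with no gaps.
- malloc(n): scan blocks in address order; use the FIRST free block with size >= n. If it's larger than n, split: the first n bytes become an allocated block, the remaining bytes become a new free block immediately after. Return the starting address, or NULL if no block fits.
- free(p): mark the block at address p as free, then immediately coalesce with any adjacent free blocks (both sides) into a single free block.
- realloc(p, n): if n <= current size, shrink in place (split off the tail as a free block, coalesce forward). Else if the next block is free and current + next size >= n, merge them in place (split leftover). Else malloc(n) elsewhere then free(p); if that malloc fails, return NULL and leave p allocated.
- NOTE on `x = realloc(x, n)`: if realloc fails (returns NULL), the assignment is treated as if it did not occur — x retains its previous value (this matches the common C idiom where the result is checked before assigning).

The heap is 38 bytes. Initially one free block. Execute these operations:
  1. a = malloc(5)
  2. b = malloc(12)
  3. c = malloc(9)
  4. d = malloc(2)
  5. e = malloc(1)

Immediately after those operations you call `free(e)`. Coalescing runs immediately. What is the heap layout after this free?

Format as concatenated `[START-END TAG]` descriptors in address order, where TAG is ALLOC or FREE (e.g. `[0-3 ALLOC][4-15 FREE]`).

Answer: [0-4 ALLOC][5-16 ALLOC][17-25 ALLOC][26-27 ALLOC][28-37 FREE]

Derivation:
Op 1: a = malloc(5) -> a = 0; heap: [0-4 ALLOC][5-37 FREE]
Op 2: b = malloc(12) -> b = 5; heap: [0-4 ALLOC][5-16 ALLOC][17-37 FREE]
Op 3: c = malloc(9) -> c = 17; heap: [0-4 ALLOC][5-16 ALLOC][17-25 ALLOC][26-37 FREE]
Op 4: d = malloc(2) -> d = 26; heap: [0-4 ALLOC][5-16 ALLOC][17-25 ALLOC][26-27 ALLOC][28-37 FREE]
Op 5: e = malloc(1) -> e = 28; heap: [0-4 ALLOC][5-16 ALLOC][17-25 ALLOC][26-27 ALLOC][28-28 ALLOC][29-37 FREE]
free(e): e = 28 -> block [28-28 ALLOC]; mark free, coalesce with adjacent free neighbors -> [0-4 ALLOC][5-16 ALLOC][17-25 ALLOC][26-27 ALLOC][28-37 FREE]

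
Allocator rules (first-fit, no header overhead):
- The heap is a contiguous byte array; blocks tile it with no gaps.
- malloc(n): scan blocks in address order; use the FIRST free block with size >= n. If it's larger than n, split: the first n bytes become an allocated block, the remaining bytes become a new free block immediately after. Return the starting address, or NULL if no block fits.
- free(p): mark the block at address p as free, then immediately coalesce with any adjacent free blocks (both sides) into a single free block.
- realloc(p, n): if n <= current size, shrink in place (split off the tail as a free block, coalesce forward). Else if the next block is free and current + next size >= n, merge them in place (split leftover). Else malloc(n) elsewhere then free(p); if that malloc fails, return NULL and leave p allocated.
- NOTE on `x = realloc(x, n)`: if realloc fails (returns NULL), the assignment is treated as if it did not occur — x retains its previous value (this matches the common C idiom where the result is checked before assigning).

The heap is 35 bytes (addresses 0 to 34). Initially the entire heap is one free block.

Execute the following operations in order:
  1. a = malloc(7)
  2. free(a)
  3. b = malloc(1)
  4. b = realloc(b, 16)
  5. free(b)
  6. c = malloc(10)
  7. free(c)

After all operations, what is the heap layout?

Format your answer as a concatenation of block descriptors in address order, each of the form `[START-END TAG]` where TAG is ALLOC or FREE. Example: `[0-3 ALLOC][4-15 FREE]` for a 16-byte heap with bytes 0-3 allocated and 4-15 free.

Op 1: a = malloc(7) -> a = 0; heap: [0-6 ALLOC][7-34 FREE]
Op 2: free(a) -> (freed a); heap: [0-34 FREE]
Op 3: b = malloc(1) -> b = 0; heap: [0-0 ALLOC][1-34 FREE]
Op 4: b = realloc(b, 16) -> b = 0; heap: [0-15 ALLOC][16-34 FREE]
Op 5: free(b) -> (freed b); heap: [0-34 FREE]
Op 6: c = malloc(10) -> c = 0; heap: [0-9 ALLOC][10-34 FREE]
Op 7: free(c) -> (freed c); heap: [0-34 FREE]

Answer: [0-34 FREE]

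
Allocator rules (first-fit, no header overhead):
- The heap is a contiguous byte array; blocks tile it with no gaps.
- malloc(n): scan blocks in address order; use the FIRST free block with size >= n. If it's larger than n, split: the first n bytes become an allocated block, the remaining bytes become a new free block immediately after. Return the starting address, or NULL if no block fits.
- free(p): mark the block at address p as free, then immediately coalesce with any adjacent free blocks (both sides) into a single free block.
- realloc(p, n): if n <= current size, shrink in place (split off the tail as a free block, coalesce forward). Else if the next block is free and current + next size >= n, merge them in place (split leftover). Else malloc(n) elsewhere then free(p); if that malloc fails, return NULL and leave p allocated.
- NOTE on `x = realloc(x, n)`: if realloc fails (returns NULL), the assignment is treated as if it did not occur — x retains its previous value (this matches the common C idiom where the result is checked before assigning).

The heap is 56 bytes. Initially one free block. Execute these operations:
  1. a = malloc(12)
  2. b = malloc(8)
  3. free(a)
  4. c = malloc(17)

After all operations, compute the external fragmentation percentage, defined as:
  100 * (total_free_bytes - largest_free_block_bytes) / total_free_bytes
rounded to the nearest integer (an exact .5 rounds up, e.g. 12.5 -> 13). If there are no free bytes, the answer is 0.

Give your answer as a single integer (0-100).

Op 1: a = malloc(12) -> a = 0; heap: [0-11 ALLOC][12-55 FREE]
Op 2: b = malloc(8) -> b = 12; heap: [0-11 ALLOC][12-19 ALLOC][20-55 FREE]
Op 3: free(a) -> (freed a); heap: [0-11 FREE][12-19 ALLOC][20-55 FREE]
Op 4: c = malloc(17) -> c = 20; heap: [0-11 FREE][12-19 ALLOC][20-36 ALLOC][37-55 FREE]
Free blocks: [12 19] total_free=31 largest=19 -> 100*(31-19)/31 = 1200/31 ≈ 38.710 -> rounds to 39

Answer: 39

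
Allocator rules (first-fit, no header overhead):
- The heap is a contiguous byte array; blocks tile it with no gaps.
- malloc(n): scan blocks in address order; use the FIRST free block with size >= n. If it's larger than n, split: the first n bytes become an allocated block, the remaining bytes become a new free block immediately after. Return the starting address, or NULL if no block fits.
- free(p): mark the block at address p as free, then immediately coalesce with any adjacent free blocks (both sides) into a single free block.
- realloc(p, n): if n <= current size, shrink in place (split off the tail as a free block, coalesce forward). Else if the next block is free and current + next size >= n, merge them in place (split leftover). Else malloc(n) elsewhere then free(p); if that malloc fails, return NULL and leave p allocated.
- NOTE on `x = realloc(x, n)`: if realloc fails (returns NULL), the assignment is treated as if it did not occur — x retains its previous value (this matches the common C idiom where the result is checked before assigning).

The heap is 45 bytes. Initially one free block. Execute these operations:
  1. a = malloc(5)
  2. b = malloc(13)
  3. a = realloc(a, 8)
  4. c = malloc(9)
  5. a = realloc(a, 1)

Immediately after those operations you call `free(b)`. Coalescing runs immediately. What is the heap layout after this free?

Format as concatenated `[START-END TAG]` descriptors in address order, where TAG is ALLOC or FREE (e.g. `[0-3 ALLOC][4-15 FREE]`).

Op 1: a = malloc(5) -> a = 0; heap: [0-4 ALLOC][5-44 FREE]
Op 2: b = malloc(13) -> b = 5; heap: [0-4 ALLOC][5-17 ALLOC][18-44 FREE]
Op 3: a = realloc(a, 8) -> a = 18; heap: [0-4 FREE][5-17 ALLOC][18-25 ALLOC][26-44 FREE]
Op 4: c = malloc(9) -> c = 26; heap: [0-4 FREE][5-17 ALLOC][18-25 ALLOC][26-34 ALLOC][35-44 FREE]
Op 5: a = realloc(a, 1) -> a = 18; heap: [0-4 FREE][5-17 ALLOC][18-18 ALLOC][19-25 FREE][26-34 ALLOC][35-44 FREE]
free(b): b = 5 -> block [5-17 ALLOC]; mark free, coalesce with adjacent free neighbors -> [0-17 FREE][18-18 ALLOC][19-25 FREE][26-34 ALLOC][35-44 FREE]

Answer: [0-17 FREE][18-18 ALLOC][19-25 FREE][26-34 ALLOC][35-44 FREE]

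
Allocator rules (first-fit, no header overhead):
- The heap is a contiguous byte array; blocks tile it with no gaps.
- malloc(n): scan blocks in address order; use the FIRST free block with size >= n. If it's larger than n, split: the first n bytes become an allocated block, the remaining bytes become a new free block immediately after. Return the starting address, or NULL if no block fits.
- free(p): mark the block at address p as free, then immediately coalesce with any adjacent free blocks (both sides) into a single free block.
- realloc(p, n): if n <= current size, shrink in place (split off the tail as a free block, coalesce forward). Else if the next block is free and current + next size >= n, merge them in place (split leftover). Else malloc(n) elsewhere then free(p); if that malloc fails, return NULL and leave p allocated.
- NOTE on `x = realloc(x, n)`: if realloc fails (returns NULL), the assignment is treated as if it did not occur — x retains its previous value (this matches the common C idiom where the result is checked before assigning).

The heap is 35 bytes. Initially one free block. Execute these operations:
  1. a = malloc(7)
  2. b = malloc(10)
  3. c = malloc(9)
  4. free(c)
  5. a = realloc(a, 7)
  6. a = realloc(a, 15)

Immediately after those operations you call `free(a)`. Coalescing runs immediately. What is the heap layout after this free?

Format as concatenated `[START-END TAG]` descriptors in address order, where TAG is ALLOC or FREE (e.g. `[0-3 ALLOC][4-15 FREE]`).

Op 1: a = malloc(7) -> a = 0; heap: [0-6 ALLOC][7-34 FREE]
Op 2: b = malloc(10) -> b = 7; heap: [0-6 ALLOC][7-16 ALLOC][17-34 FREE]
Op 3: c = malloc(9) -> c = 17; heap: [0-6 ALLOC][7-16 ALLOC][17-25 ALLOC][26-34 FREE]
Op 4: free(c) -> (freed c); heap: [0-6 ALLOC][7-16 ALLOC][17-34 FREE]
Op 5: a = realloc(a, 7) -> a = 0; heap: [0-6 ALLOC][7-16 ALLOC][17-34 FREE]
Op 6: a = realloc(a, 15) -> a = 17; heap: [0-6 FREE][7-16 ALLOC][17-31 ALLOC][32-34 FREE]
free(a): a = 17 -> block [17-31 ALLOC]; mark free, coalesce with adjacent free neighbors -> [0-6 FREE][7-16 ALLOC][17-34 FREE]

Answer: [0-6 FREE][7-16 ALLOC][17-34 FREE]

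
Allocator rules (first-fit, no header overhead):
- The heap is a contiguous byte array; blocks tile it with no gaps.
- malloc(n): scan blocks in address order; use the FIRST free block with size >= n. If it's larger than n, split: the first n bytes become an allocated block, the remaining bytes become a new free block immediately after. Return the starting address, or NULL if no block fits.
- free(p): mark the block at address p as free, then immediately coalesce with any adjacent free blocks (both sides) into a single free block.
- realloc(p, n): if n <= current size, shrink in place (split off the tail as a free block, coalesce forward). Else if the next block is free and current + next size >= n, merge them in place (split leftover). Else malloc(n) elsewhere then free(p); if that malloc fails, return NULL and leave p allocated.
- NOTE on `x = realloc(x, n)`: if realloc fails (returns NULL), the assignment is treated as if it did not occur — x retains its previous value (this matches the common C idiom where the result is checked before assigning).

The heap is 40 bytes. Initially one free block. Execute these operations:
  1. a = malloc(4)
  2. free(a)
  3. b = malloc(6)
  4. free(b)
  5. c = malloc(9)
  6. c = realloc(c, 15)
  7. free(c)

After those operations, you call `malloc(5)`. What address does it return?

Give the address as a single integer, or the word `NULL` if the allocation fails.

Answer: 0

Derivation:
Op 1: a = malloc(4) -> a = 0; heap: [0-3 ALLOC][4-39 FREE]
Op 2: free(a) -> (freed a); heap: [0-39 FREE]
Op 3: b = malloc(6) -> b = 0; heap: [0-5 ALLOC][6-39 FREE]
Op 4: free(b) -> (freed b); heap: [0-39 FREE]
Op 5: c = malloc(9) -> c = 0; heap: [0-8 ALLOC][9-39 FREE]
Op 6: c = realloc(c, 15) -> c = 0; heap: [0-14 ALLOC][15-39 FREE]
Op 7: free(c) -> (freed c); heap: [0-39 FREE]
malloc(5): first-fit scan over [0-39 FREE] -> 0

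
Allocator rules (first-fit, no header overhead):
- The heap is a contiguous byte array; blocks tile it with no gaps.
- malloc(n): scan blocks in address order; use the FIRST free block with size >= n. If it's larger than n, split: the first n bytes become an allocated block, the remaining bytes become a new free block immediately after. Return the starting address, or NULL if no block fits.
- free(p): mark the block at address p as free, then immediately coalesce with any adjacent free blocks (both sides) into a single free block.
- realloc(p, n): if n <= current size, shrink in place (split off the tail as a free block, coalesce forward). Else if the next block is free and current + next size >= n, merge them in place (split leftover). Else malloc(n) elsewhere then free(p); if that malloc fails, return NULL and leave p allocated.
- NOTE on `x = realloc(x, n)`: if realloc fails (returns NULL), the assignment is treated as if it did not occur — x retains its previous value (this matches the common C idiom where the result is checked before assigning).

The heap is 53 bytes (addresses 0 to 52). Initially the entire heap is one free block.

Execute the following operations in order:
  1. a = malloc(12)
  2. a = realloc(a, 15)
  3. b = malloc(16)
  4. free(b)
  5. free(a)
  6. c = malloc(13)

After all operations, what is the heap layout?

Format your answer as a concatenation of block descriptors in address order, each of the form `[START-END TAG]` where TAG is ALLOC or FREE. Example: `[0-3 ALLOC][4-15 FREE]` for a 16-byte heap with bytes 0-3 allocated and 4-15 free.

Answer: [0-12 ALLOC][13-52 FREE]

Derivation:
Op 1: a = malloc(12) -> a = 0; heap: [0-11 ALLOC][12-52 FREE]
Op 2: a = realloc(a, 15) -> a = 0; heap: [0-14 ALLOC][15-52 FREE]
Op 3: b = malloc(16) -> b = 15; heap: [0-14 ALLOC][15-30 ALLOC][31-52 FREE]
Op 4: free(b) -> (freed b); heap: [0-14 ALLOC][15-52 FREE]
Op 5: free(a) -> (freed a); heap: [0-52 FREE]
Op 6: c = malloc(13) -> c = 0; heap: [0-12 ALLOC][13-52 FREE]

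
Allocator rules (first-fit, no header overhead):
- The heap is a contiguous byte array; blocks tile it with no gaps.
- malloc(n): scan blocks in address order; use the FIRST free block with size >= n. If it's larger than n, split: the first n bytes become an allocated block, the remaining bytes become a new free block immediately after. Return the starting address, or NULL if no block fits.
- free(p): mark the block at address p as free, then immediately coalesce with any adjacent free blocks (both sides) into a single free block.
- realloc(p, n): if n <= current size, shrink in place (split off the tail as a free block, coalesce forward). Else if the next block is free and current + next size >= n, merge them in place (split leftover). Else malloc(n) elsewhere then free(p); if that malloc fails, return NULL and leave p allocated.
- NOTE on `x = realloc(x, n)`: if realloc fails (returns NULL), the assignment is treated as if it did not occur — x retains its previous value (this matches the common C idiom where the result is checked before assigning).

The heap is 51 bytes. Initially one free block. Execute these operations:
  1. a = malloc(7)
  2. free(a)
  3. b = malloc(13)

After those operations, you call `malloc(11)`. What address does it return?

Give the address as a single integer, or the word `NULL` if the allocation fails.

Op 1: a = malloc(7) -> a = 0; heap: [0-6 ALLOC][7-50 FREE]
Op 2: free(a) -> (freed a); heap: [0-50 FREE]
Op 3: b = malloc(13) -> b = 0; heap: [0-12 ALLOC][13-50 FREE]
malloc(11): first-fit scan over [0-12 ALLOC][13-50 FREE] -> 13

Answer: 13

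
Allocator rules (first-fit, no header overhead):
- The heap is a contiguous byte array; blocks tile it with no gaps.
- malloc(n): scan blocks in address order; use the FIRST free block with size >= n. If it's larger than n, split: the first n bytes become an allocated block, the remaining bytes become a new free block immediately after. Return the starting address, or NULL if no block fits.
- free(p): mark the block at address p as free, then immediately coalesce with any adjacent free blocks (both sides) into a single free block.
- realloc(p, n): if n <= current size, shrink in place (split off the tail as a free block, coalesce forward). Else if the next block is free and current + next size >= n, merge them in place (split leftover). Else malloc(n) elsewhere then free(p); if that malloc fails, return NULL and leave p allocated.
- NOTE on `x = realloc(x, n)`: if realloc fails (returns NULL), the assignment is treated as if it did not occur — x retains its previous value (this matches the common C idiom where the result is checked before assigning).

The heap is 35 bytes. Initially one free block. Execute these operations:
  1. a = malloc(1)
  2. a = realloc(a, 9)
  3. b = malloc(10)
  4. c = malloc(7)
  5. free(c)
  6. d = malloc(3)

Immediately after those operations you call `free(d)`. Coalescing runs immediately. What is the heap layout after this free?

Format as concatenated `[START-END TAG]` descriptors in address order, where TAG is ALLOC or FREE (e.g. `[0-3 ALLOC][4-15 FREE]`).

Op 1: a = malloc(1) -> a = 0; heap: [0-0 ALLOC][1-34 FREE]
Op 2: a = realloc(a, 9) -> a = 0; heap: [0-8 ALLOC][9-34 FREE]
Op 3: b = malloc(10) -> b = 9; heap: [0-8 ALLOC][9-18 ALLOC][19-34 FREE]
Op 4: c = malloc(7) -> c = 19; heap: [0-8 ALLOC][9-18 ALLOC][19-25 ALLOC][26-34 FREE]
Op 5: free(c) -> (freed c); heap: [0-8 ALLOC][9-18 ALLOC][19-34 FREE]
Op 6: d = malloc(3) -> d = 19; heap: [0-8 ALLOC][9-18 ALLOC][19-21 ALLOC][22-34 FREE]
free(d): d = 19 -> block [19-21 ALLOC]; mark free, coalesce with adjacent free neighbors -> [0-8 ALLOC][9-18 ALLOC][19-34 FREE]

Answer: [0-8 ALLOC][9-18 ALLOC][19-34 FREE]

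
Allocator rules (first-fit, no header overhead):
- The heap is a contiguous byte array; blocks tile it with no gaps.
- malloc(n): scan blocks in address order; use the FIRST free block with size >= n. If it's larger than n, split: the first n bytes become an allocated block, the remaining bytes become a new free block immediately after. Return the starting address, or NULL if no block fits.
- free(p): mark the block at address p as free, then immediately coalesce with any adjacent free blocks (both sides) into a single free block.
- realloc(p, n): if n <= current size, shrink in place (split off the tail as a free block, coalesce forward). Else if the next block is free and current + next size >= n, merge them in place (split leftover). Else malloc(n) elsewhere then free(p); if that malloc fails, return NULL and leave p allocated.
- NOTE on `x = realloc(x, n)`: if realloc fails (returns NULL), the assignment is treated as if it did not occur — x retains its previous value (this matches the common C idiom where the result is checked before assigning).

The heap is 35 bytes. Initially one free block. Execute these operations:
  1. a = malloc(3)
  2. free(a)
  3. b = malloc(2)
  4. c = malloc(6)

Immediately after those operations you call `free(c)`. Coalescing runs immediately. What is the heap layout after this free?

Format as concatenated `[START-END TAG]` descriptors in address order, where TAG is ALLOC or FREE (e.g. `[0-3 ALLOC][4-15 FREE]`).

Op 1: a = malloc(3) -> a = 0; heap: [0-2 ALLOC][3-34 FREE]
Op 2: free(a) -> (freed a); heap: [0-34 FREE]
Op 3: b = malloc(2) -> b = 0; heap: [0-1 ALLOC][2-34 FREE]
Op 4: c = malloc(6) -> c = 2; heap: [0-1 ALLOC][2-7 ALLOC][8-34 FREE]
free(c): c = 2 -> block [2-7 ALLOC]; mark free, coalesce with adjacent free neighbors -> [0-1 ALLOC][2-34 FREE]

Answer: [0-1 ALLOC][2-34 FREE]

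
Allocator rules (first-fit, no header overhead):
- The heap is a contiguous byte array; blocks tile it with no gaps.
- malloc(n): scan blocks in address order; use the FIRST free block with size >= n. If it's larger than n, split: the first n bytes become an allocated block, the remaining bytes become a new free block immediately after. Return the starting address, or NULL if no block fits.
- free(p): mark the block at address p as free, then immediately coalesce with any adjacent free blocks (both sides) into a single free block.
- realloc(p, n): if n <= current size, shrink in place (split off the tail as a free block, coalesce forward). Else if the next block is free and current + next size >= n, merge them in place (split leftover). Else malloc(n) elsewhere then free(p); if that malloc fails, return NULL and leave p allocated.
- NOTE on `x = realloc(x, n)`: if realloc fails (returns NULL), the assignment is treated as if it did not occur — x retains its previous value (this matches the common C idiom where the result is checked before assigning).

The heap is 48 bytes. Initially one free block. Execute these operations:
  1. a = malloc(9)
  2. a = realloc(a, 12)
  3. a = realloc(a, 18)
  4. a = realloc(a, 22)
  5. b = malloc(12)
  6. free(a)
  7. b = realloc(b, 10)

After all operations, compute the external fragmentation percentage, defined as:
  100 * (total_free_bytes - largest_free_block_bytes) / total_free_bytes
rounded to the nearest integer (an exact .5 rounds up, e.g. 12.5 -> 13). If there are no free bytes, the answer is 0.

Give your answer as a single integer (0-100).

Op 1: a = malloc(9) -> a = 0; heap: [0-8 ALLOC][9-47 FREE]
Op 2: a = realloc(a, 12) -> a = 0; heap: [0-11 ALLOC][12-47 FREE]
Op 3: a = realloc(a, 18) -> a = 0; heap: [0-17 ALLOC][18-47 FREE]
Op 4: a = realloc(a, 22) -> a = 0; heap: [0-21 ALLOC][22-47 FREE]
Op 5: b = malloc(12) -> b = 22; heap: [0-21 ALLOC][22-33 ALLOC][34-47 FREE]
Op 6: free(a) -> (freed a); heap: [0-21 FREE][22-33 ALLOC][34-47 FREE]
Op 7: b = realloc(b, 10) -> b = 22; heap: [0-21 FREE][22-31 ALLOC][32-47 FREE]
Free blocks: [22 16] total_free=38 largest=22 -> 100*(38-22)/38 = 1600/38 ≈ 42.105 -> rounds to 42

Answer: 42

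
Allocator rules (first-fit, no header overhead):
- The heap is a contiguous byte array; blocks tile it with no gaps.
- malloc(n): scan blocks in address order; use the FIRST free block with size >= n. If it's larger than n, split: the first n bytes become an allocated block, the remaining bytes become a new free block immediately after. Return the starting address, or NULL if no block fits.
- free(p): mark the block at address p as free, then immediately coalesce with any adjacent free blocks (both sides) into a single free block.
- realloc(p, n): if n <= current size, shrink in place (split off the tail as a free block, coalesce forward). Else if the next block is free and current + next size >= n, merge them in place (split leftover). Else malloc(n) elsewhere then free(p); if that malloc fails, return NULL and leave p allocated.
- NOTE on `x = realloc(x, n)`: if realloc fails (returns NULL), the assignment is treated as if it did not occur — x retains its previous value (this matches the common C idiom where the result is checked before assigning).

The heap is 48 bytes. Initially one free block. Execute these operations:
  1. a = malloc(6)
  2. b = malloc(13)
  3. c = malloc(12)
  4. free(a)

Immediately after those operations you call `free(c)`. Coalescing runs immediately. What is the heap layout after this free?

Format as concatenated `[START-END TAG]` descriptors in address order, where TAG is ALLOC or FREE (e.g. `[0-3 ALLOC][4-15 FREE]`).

Answer: [0-5 FREE][6-18 ALLOC][19-47 FREE]

Derivation:
Op 1: a = malloc(6) -> a = 0; heap: [0-5 ALLOC][6-47 FREE]
Op 2: b = malloc(13) -> b = 6; heap: [0-5 ALLOC][6-18 ALLOC][19-47 FREE]
Op 3: c = malloc(12) -> c = 19; heap: [0-5 ALLOC][6-18 ALLOC][19-30 ALLOC][31-47 FREE]
Op 4: free(a) -> (freed a); heap: [0-5 FREE][6-18 ALLOC][19-30 ALLOC][31-47 FREE]
free(c): c = 19 -> block [19-30 ALLOC]; mark free, coalesce with adjacent free neighbors -> [0-5 FREE][6-18 ALLOC][19-47 FREE]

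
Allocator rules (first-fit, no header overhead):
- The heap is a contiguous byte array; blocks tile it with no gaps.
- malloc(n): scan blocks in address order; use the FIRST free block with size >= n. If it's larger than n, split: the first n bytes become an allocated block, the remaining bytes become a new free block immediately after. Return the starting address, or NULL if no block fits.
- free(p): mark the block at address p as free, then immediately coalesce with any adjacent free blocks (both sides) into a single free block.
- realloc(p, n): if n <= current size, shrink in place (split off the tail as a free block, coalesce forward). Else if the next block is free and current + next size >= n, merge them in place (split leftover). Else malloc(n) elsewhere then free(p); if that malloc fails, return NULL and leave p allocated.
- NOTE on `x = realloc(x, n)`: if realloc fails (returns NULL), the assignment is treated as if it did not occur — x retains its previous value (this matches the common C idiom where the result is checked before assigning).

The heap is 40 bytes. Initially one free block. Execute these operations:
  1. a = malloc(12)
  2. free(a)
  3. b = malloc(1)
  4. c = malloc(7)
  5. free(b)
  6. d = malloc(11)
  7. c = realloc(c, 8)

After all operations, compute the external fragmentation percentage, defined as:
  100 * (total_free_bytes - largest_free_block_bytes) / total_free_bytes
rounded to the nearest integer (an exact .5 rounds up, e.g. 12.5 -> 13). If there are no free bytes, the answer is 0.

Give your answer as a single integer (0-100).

Answer: 38

Derivation:
Op 1: a = malloc(12) -> a = 0; heap: [0-11 ALLOC][12-39 FREE]
Op 2: free(a) -> (freed a); heap: [0-39 FREE]
Op 3: b = malloc(1) -> b = 0; heap: [0-0 ALLOC][1-39 FREE]
Op 4: c = malloc(7) -> c = 1; heap: [0-0 ALLOC][1-7 ALLOC][8-39 FREE]
Op 5: free(b) -> (freed b); heap: [0-0 FREE][1-7 ALLOC][8-39 FREE]
Op 6: d = malloc(11) -> d = 8; heap: [0-0 FREE][1-7 ALLOC][8-18 ALLOC][19-39 FREE]
Op 7: c = realloc(c, 8) -> c = 19; heap: [0-7 FREE][8-18 ALLOC][19-26 ALLOC][27-39 FREE]
Free blocks: [8 13] total_free=21 largest=13 -> 100*(21-13)/21 = 800/21 ≈ 38.095 -> rounds to 38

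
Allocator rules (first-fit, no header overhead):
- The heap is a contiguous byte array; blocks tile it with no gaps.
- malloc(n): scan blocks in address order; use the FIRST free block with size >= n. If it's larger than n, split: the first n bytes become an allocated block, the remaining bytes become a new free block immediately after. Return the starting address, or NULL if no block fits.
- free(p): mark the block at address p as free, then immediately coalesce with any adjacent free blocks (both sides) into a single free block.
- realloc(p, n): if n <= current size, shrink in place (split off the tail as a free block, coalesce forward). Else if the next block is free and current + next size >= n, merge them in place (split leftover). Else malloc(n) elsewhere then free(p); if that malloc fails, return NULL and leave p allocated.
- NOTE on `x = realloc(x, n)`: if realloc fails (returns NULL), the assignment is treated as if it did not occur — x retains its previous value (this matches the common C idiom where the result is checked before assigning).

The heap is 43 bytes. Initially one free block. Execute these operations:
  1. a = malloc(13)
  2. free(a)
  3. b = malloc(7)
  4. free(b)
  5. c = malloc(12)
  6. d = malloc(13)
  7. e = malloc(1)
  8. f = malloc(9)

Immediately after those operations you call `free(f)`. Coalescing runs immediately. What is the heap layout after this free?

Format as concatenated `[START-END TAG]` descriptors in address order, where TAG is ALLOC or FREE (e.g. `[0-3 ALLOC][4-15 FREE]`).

Answer: [0-11 ALLOC][12-24 ALLOC][25-25 ALLOC][26-42 FREE]

Derivation:
Op 1: a = malloc(13) -> a = 0; heap: [0-12 ALLOC][13-42 FREE]
Op 2: free(a) -> (freed a); heap: [0-42 FREE]
Op 3: b = malloc(7) -> b = 0; heap: [0-6 ALLOC][7-42 FREE]
Op 4: free(b) -> (freed b); heap: [0-42 FREE]
Op 5: c = malloc(12) -> c = 0; heap: [0-11 ALLOC][12-42 FREE]
Op 6: d = malloc(13) -> d = 12; heap: [0-11 ALLOC][12-24 ALLOC][25-42 FREE]
Op 7: e = malloc(1) -> e = 25; heap: [0-11 ALLOC][12-24 ALLOC][25-25 ALLOC][26-42 FREE]
Op 8: f = malloc(9) -> f = 26; heap: [0-11 ALLOC][12-24 ALLOC][25-25 ALLOC][26-34 ALLOC][35-42 FREE]
free(f): f = 26 -> block [26-34 ALLOC]; mark free, coalesce with adjacent free neighbors -> [0-11 ALLOC][12-24 ALLOC][25-25 ALLOC][26-42 FREE]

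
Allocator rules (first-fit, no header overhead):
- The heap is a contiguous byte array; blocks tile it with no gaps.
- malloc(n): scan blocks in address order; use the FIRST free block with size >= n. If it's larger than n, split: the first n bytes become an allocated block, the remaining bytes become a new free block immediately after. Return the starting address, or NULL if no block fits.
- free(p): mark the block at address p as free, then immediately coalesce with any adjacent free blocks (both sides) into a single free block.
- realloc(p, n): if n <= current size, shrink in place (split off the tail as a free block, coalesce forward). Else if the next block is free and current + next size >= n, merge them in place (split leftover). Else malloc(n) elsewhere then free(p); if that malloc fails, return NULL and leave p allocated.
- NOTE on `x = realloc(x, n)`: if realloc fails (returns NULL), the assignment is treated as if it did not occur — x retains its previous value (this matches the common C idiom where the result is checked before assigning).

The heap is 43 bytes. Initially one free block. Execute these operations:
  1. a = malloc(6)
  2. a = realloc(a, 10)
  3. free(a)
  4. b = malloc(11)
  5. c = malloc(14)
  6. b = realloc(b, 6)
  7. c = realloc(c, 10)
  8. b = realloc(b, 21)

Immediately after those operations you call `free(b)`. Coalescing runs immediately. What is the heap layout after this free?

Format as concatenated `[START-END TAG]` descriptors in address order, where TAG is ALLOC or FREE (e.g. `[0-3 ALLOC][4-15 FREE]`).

Op 1: a = malloc(6) -> a = 0; heap: [0-5 ALLOC][6-42 FREE]
Op 2: a = realloc(a, 10) -> a = 0; heap: [0-9 ALLOC][10-42 FREE]
Op 3: free(a) -> (freed a); heap: [0-42 FREE]
Op 4: b = malloc(11) -> b = 0; heap: [0-10 ALLOC][11-42 FREE]
Op 5: c = malloc(14) -> c = 11; heap: [0-10 ALLOC][11-24 ALLOC][25-42 FREE]
Op 6: b = realloc(b, 6) -> b = 0; heap: [0-5 ALLOC][6-10 FREE][11-24 ALLOC][25-42 FREE]
Op 7: c = realloc(c, 10) -> c = 11; heap: [0-5 ALLOC][6-10 FREE][11-20 ALLOC][21-42 FREE]
Op 8: b = realloc(b, 21) -> b = 21; heap: [0-10 FREE][11-20 ALLOC][21-41 ALLOC][42-42 FREE]
free(b): b = 21 -> block [21-41 ALLOC]; mark free, coalesce with adjacent free neighbors -> [0-10 FREE][11-20 ALLOC][21-42 FREE]

Answer: [0-10 FREE][11-20 ALLOC][21-42 FREE]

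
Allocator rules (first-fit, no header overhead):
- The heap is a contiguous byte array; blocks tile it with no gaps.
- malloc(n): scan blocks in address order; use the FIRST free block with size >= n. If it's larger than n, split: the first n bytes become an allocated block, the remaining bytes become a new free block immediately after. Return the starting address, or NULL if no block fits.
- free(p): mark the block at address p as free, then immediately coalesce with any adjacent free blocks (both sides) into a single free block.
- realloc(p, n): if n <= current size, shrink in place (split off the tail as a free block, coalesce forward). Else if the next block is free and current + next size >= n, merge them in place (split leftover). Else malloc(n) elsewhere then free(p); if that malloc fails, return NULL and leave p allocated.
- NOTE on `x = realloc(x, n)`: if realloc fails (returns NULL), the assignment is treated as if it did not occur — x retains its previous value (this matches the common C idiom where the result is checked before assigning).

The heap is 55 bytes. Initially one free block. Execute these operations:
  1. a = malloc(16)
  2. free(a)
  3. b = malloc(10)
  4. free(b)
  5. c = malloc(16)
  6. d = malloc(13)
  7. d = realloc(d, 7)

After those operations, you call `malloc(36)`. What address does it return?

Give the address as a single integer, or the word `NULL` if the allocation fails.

Op 1: a = malloc(16) -> a = 0; heap: [0-15 ALLOC][16-54 FREE]
Op 2: free(a) -> (freed a); heap: [0-54 FREE]
Op 3: b = malloc(10) -> b = 0; heap: [0-9 ALLOC][10-54 FREE]
Op 4: free(b) -> (freed b); heap: [0-54 FREE]
Op 5: c = malloc(16) -> c = 0; heap: [0-15 ALLOC][16-54 FREE]
Op 6: d = malloc(13) -> d = 16; heap: [0-15 ALLOC][16-28 ALLOC][29-54 FREE]
Op 7: d = realloc(d, 7) -> d = 16; heap: [0-15 ALLOC][16-22 ALLOC][23-54 FREE]
malloc(36): first-fit scan over [0-15 ALLOC][16-22 ALLOC][23-54 FREE] -> NULL

Answer: NULL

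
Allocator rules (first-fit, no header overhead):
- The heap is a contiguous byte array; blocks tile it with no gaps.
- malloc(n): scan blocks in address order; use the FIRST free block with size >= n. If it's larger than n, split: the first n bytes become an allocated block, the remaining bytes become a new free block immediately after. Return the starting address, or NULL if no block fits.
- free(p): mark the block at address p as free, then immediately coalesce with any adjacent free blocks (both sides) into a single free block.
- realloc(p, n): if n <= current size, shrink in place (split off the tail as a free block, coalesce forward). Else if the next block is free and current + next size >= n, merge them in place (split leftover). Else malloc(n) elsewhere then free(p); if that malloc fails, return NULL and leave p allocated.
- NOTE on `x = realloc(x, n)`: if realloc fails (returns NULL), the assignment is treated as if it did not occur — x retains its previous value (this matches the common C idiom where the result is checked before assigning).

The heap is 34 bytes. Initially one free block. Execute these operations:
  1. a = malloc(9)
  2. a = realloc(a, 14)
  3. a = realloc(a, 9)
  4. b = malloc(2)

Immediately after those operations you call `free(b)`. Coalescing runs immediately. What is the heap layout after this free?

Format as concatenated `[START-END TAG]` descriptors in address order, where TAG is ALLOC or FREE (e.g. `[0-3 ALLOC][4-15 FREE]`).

Answer: [0-8 ALLOC][9-33 FREE]

Derivation:
Op 1: a = malloc(9) -> a = 0; heap: [0-8 ALLOC][9-33 FREE]
Op 2: a = realloc(a, 14) -> a = 0; heap: [0-13 ALLOC][14-33 FREE]
Op 3: a = realloc(a, 9) -> a = 0; heap: [0-8 ALLOC][9-33 FREE]
Op 4: b = malloc(2) -> b = 9; heap: [0-8 ALLOC][9-10 ALLOC][11-33 FREE]
free(b): b = 9 -> block [9-10 ALLOC]; mark free, coalesce with adjacent free neighbors -> [0-8 ALLOC][9-33 FREE]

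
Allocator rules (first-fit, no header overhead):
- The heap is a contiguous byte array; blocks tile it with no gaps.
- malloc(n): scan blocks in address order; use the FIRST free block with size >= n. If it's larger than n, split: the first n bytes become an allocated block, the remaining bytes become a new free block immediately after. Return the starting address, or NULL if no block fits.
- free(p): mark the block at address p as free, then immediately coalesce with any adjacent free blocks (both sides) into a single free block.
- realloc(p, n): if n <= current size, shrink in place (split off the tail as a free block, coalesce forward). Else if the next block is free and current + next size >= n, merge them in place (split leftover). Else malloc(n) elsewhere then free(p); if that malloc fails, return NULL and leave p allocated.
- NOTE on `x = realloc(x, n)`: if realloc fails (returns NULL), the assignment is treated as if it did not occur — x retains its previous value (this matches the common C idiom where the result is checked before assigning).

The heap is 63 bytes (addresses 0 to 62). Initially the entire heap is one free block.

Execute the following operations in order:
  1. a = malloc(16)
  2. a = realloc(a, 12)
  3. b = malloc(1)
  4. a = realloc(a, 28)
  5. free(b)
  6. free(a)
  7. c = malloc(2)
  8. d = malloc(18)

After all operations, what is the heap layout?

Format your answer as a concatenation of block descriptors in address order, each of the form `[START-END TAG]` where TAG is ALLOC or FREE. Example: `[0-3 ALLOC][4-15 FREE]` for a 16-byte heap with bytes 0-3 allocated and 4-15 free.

Op 1: a = malloc(16) -> a = 0; heap: [0-15 ALLOC][16-62 FREE]
Op 2: a = realloc(a, 12) -> a = 0; heap: [0-11 ALLOC][12-62 FREE]
Op 3: b = malloc(1) -> b = 12; heap: [0-11 ALLOC][12-12 ALLOC][13-62 FREE]
Op 4: a = realloc(a, 28) -> a = 13; heap: [0-11 FREE][12-12 ALLOC][13-40 ALLOC][41-62 FREE]
Op 5: free(b) -> (freed b); heap: [0-12 FREE][13-40 ALLOC][41-62 FREE]
Op 6: free(a) -> (freed a); heap: [0-62 FREE]
Op 7: c = malloc(2) -> c = 0; heap: [0-1 ALLOC][2-62 FREE]
Op 8: d = malloc(18) -> d = 2; heap: [0-1 ALLOC][2-19 ALLOC][20-62 FREE]

Answer: [0-1 ALLOC][2-19 ALLOC][20-62 FREE]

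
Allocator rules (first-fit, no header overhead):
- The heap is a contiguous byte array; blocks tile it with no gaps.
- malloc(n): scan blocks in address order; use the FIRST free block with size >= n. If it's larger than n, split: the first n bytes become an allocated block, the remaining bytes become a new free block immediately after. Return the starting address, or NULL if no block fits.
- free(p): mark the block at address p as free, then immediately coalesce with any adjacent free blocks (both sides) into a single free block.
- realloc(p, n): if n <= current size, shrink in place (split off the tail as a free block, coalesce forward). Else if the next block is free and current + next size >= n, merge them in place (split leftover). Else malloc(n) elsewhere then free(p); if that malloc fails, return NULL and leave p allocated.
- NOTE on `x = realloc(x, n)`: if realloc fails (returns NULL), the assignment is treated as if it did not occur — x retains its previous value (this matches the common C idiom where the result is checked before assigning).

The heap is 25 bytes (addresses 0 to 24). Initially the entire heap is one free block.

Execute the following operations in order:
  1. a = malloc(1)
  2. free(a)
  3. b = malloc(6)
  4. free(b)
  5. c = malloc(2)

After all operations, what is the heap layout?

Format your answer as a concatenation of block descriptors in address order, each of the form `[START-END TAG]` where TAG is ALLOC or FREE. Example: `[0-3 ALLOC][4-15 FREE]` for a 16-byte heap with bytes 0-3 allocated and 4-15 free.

Answer: [0-1 ALLOC][2-24 FREE]

Derivation:
Op 1: a = malloc(1) -> a = 0; heap: [0-0 ALLOC][1-24 FREE]
Op 2: free(a) -> (freed a); heap: [0-24 FREE]
Op 3: b = malloc(6) -> b = 0; heap: [0-5 ALLOC][6-24 FREE]
Op 4: free(b) -> (freed b); heap: [0-24 FREE]
Op 5: c = malloc(2) -> c = 0; heap: [0-1 ALLOC][2-24 FREE]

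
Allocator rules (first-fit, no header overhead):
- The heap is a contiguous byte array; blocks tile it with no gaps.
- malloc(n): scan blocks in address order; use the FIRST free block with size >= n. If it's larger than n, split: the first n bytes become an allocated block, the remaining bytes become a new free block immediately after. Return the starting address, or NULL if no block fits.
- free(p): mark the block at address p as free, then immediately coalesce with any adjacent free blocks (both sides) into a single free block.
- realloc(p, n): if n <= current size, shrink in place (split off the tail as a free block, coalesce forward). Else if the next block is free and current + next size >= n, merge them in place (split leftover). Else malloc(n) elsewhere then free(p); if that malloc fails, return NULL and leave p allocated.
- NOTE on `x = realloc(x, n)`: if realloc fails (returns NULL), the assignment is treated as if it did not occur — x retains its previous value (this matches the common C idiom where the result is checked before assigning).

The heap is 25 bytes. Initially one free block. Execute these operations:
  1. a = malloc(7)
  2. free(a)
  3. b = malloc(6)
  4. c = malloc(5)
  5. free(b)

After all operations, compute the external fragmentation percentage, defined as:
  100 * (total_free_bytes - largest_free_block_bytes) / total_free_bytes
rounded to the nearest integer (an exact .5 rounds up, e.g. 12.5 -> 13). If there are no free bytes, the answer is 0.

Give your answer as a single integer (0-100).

Answer: 30

Derivation:
Op 1: a = malloc(7) -> a = 0; heap: [0-6 ALLOC][7-24 FREE]
Op 2: free(a) -> (freed a); heap: [0-24 FREE]
Op 3: b = malloc(6) -> b = 0; heap: [0-5 ALLOC][6-24 FREE]
Op 4: c = malloc(5) -> c = 6; heap: [0-5 ALLOC][6-10 ALLOC][11-24 FREE]
Op 5: free(b) -> (freed b); heap: [0-5 FREE][6-10 ALLOC][11-24 FREE]
Free blocks: [6 14] total_free=20 largest=14 -> 100*(20-14)/20 = 600/20 = 30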